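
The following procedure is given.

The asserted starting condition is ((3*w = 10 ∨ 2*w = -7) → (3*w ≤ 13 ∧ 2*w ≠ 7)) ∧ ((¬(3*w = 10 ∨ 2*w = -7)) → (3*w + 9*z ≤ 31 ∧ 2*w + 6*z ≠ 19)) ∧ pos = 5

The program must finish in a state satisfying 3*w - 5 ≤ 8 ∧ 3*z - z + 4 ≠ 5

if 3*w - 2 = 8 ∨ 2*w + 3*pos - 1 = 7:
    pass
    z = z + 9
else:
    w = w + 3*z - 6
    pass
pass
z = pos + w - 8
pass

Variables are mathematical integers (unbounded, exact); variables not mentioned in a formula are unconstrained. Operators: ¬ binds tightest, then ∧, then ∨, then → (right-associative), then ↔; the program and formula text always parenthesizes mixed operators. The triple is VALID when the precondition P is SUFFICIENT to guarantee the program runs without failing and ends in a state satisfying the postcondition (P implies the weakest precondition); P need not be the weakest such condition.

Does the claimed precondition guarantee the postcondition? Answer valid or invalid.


Working backward. After the program, the postcondition 3*w - 5 ≤ 8 ∧ 3*z - z + 4 ≠ 5 must hold; in canonical form it is 3*w ≤ 13 ∧ 2*z ≠ 1.
Before skip: 3*w ≤ 13 ∧ 2*z ≠ 1
Before z := pos + w - 8: 3*w ≤ 13 ∧ 2*pos + 2*w ≠ 17
Before skip: 3*w ≤ 13 ∧ 2*pos + 2*w ≠ 17
Then branch requires 3*w ≤ 13 ∧ 2*pos + 2*w ≠ 17; else branch requires 3*w + 9*z ≤ 31 ∧ 2*pos + 2*w + 6*z ≠ 29.
Before the if: ((3*w = 10 ∨ 3*pos + 2*w = 8) → (3*w ≤ 13 ∧ 2*pos + 2*w ≠ 17)) ∧ ((¬(3*w = 10 ∨ 3*pos + 2*w = 8)) → (3*w + 9*z ≤ 31 ∧ 2*pos + 2*w + 6*z ≠ 29))
The weakest precondition is ((3*w = 10 ∨ 3*pos + 2*w = 8) → (3*w ≤ 13 ∧ 2*pos + 2*w ≠ 17)) ∧ ((¬(3*w = 10 ∨ 3*pos + 2*w = 8)) → (3*w + 9*z ≤ 31 ∧ 2*pos + 2*w + 6*z ≠ 29)).
Check whether ((3*w = 10 ∨ 2*w = -7) → (3*w ≤ 13 ∧ 2*w ≠ 7)) ∧ ((¬(3*w = 10 ∨ 2*w = -7)) → (3*w + 9*z ≤ 31 ∧ 2*w + 6*z ≠ 19)) ∧ pos = 5 implies it.
Every state satisfying the precondition satisfies the weakest precondition: the implication holds.
Answer: valid


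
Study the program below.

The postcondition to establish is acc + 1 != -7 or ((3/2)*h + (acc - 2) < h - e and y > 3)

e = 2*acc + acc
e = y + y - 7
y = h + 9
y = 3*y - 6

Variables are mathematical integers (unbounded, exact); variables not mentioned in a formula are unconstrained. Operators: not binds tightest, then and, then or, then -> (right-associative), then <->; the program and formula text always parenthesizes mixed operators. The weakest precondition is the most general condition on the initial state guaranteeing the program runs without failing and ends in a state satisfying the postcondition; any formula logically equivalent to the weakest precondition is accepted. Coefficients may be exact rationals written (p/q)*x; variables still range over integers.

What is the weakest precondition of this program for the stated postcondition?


Working backward. After the program, the postcondition acc + 1 != -7 or ((3/2)*h + (acc - 2) < h - e and y > 3) must hold; in canonical form it is acc != -8 or (acc + e + (1/2)*h < 2 and y > 3).
Before y := 3*y - 6: acc != -8 or (acc + e + (1/2)*h < 2 and 3*y > 9)
Before y := h + 9: acc != -8 or (acc + e + (1/2)*h < 2 and 3*h > -18)
Before e := y + y - 7: acc != -8 or (acc + (1/2)*h + 2*y < 9 and 3*h > -18)
Before e := 2*acc + acc: acc != -8 or (acc + (1/2)*h + 2*y < 9 and 3*h > -18)
Answer: WP = acc != -8 or (acc + (1/2)*h + 2*y < 9 and 3*h > -18)


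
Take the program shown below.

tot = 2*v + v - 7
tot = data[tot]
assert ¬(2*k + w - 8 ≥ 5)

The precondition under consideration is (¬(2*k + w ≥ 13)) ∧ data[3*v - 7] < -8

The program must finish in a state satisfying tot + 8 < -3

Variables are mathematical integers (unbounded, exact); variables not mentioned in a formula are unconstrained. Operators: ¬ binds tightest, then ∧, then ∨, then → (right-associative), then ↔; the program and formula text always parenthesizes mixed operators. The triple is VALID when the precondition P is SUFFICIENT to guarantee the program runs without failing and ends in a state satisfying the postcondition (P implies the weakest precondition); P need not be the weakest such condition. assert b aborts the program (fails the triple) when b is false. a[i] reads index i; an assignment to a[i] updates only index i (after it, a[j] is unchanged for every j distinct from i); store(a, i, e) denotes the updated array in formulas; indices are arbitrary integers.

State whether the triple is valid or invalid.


Working backward. After the program, the postcondition tot + 8 < -3 must hold; in canonical form it is tot < -11.
Before assert ¬(2*k + w - 8 ≥ 5): (¬(2*k + w ≥ 13)) ∧ tot < -11
Before tot := data[tot]: (¬(2*k + w ≥ 13)) ∧ data[tot] < -11
Before tot := 2*v + v - 7: (¬(2*k + w ≥ 13)) ∧ data[3*v - 7] < -11
The weakest precondition is (¬(2*k + w ≥ 13)) ∧ data[3*v - 7] < -11.
Check whether (¬(2*k + w ≥ 13)) ∧ data[3*v - 7] < -8 implies it.
Countermodel: at the initial state data = {[-7] = -9, elsewhere -9}, k = 0, v = 0, w = 12, the precondition holds but the weakest precondition fails.
Answer: invalid


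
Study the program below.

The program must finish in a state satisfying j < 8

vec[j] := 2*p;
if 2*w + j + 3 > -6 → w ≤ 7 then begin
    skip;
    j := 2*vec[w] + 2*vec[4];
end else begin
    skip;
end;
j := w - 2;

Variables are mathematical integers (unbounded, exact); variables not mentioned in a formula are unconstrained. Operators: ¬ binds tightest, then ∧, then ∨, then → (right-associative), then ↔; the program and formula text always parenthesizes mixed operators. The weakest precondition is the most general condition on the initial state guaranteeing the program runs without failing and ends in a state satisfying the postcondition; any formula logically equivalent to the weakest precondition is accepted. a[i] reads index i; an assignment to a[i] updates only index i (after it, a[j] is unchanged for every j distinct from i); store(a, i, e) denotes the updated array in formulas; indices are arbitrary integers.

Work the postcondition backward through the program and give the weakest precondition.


Working backward. After the program, j < 8 must hold.
Before j := w - 2: w < 10
Then branch requires w < 10; else branch requires w < 10.
Before the if: ((j + 2*w > -9 → w ≤ 7) → w < 10) ∧ ((¬(j + 2*w > -9 → w ≤ 7)) → w < 10)
Before vec[j] := 2*p: ((j + 2*w > -9 → w ≤ 7) → w < 10) ∧ ((¬(j + 2*w > -9 → w ≤ 7)) → w < 10)
Answer: WP = ((j + 2*w > -9 → w ≤ 7) → w < 10) ∧ ((¬(j + 2*w > -9 → w ≤ 7)) → w < 10)


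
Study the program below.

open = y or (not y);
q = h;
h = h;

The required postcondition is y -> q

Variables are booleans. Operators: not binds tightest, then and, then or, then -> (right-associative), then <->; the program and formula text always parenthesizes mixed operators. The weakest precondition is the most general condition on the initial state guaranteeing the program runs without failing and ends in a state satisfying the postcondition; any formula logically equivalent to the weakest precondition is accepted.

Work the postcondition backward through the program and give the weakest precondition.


Working backward. After the program, y -> q must hold.
Before h := h: y -> q
Before q := h: y -> h
Before open := y or (not y): y -> h
Answer: WP = y -> h


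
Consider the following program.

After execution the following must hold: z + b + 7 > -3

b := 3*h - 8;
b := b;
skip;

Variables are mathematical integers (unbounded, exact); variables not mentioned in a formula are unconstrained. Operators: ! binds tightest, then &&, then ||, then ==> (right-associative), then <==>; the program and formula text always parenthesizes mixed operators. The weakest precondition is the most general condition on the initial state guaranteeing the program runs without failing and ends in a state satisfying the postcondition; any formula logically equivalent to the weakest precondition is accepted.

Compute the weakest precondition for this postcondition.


Working backward. After the program, the postcondition z + b + 7 > -3 must hold; in canonical form it is b + z > -10.
Before skip: b + z > -10
Before b := b: b + z > -10
Before b := 3*h - 8: 3*h + z > -2
Answer: WP = 3*h + z > -2


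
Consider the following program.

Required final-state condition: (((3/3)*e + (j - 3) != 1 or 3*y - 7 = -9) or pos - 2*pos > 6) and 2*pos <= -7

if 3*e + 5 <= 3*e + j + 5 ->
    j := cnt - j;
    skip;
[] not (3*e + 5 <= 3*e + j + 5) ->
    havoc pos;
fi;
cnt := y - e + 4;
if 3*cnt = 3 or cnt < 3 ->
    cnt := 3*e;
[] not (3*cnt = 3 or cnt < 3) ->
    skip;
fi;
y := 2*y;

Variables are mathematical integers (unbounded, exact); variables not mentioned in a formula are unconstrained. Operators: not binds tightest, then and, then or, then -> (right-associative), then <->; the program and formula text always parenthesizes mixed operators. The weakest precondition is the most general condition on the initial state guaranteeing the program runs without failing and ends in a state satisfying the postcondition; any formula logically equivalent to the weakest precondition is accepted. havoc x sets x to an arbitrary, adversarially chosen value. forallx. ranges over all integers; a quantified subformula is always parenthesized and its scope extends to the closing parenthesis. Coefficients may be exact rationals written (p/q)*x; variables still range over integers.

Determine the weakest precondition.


Working backward. After the program, the postcondition (((3/3)*e + (j - 3) != 1 or 3*y - 7 = -9) or pos - 2*pos > 6) and 2*pos <= -7 must hold; in canonical form it is (e + j != 4 or 3*y = -2 or pos < -6) and 2*pos <= -7.
Before y := 2*y: (e + j != 4 or 6*y = -2 or pos < -6) and 2*pos <= -7
Then branch requires (e + j != 4 or 6*y = -2 or pos < -6) and 2*pos <= -7; else branch requires (e + j != 4 or 6*y = -2 or pos < -6) and 2*pos <= -7.
Before the if: ((3*cnt = 3 or cnt < 3) -> ((e + j != 4 or 6*y = -2 or pos < -6) and 2*pos <= -7)) and ((not (3*cnt = 3 or cnt < 3)) -> ((e + j != 4 or 6*y = -2 or pos < -6) and 2*pos <= -7))
Before cnt := y - e + 4: ((3*y = 3*e - 9 or y < e - 1) -> ((e + j != 4 or 6*y = -2 or pos < -6) and 2*pos <= -7)) and ((not (3*y = 3*e - 9 or y < e - 1)) -> ((e + j != 4 or 6*y = -2 or pos < -6) and 2*pos <= -7))
Then branch requires ((3*y = 3*e - 9 or y < e - 1) -> ((cnt + e != j + 4 or 6*y = -2 or pos < -6) and 2*pos <= -7)) and ((not (3*y = 3*e - 9 or y < e - 1)) -> ((cnt + e != j + 4 or 6*y = -2 or pos < -6) and 2*pos <= -7)); else branch requires forall pos_1. (((3*y = 3*e - 9 or y < e - 1) -> ((e + j != 4 or 6*y = -2 or pos_1 < -6) and 2*pos_1 <= -7)) and ((not (3*y = 3*e - 9 or y < e - 1)) -> ((e + j != 4 or 6*y = -2 or pos_1 < -6) and 2*pos_1 <= -7))).
Before the if: (j >= 0 -> (((3*y = 3*e - 9 or y < e - 1) -> ((cnt + e != j + 4 or 6*y = -2 or pos < -6) and 2*pos <= -7)) and ((not (3*y = 3*e - 9 or y < e - 1)) -> ((cnt + e != j + 4 or 6*y = -2 or pos < -6) and 2*pos <= -7)))) and ((not (j >= 0)) -> (forall pos_1. (((3*y = 3*e - 9 or y < e - 1) -> ((e + j != 4 or 6*y = -2 or pos_1 < -6) and 2*pos_1 <= -7)) and ((not (3*y = 3*e - 9 or y < e - 1)) -> ((e + j != 4 or 6*y = -2 or pos_1 < -6) and 2*pos_1 <= -7)))))
Answer: WP = (j >= 0 -> (((3*y = 3*e - 9 or y < e - 1) -> ((cnt + e != j + 4 or 6*y = -2 or pos < -6) and 2*pos <= -7)) and ((not (3*y = 3*e - 9 or y < e - 1)) -> ((cnt + e != j + 4 or 6*y = -2 or pos < -6) and 2*pos <= -7)))) and ((not (j >= 0)) -> (forall pos_1. (((3*y = 3*e - 9 or y < e - 1) -> ((e + j != 4 or 6*y = -2 or pos_1 < -6) and 2*pos_1 <= -7)) and ((not (3*y = 3*e - 9 or y < e - 1)) -> ((e + j != 4 or 6*y = -2 or pos_1 < -6) and 2*pos_1 <= -7)))))


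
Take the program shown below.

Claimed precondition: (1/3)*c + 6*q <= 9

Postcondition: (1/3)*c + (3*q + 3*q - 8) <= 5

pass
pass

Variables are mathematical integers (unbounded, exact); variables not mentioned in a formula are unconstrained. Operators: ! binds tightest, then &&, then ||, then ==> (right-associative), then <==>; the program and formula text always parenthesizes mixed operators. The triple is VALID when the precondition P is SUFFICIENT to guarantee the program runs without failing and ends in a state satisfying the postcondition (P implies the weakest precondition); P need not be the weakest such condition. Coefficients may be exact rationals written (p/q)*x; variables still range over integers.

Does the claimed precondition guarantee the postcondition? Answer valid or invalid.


Working backward. After the program, the postcondition (1/3)*c + (3*q + 3*q - 8) <= 5 must hold; in canonical form it is (1/3)*c + 6*q <= 13.
Before skip: (1/3)*c + 6*q <= 13
Before skip: (1/3)*c + 6*q <= 13
The weakest precondition is (1/3)*c + 6*q <= 13.
Check whether (1/3)*c + 6*q <= 9 implies it.
Every state satisfying the precondition satisfies the weakest precondition: the implication holds.
Answer: valid


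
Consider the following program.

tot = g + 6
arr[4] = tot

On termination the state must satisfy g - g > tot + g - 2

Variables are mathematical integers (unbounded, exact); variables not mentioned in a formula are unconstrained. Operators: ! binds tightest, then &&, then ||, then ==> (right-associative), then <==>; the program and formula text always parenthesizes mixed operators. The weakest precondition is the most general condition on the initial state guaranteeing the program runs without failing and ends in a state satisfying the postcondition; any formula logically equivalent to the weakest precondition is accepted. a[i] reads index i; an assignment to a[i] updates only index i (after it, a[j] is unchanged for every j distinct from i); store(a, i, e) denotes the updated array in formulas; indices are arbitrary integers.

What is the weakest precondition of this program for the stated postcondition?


Working backward. After the program, the postcondition g - g > tot + g - 2 must hold; in canonical form it is g + tot < 2.
Before arr[4] := tot: g + tot < 2
Before tot := g + 6: 2*g < -4
Answer: WP = 2*g < -4


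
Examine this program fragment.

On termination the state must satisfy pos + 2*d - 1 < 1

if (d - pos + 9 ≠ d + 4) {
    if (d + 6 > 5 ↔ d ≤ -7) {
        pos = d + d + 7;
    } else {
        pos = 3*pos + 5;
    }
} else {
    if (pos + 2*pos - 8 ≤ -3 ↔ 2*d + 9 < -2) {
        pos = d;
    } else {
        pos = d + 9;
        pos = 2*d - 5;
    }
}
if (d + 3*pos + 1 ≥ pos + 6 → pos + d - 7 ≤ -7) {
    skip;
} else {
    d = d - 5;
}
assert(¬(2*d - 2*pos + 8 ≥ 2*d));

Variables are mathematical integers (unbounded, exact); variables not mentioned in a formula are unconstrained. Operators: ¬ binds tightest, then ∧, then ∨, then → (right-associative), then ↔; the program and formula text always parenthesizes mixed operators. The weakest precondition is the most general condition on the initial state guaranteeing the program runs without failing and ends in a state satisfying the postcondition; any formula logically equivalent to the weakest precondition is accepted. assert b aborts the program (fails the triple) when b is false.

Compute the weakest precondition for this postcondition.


Working backward. After the program, the postcondition pos + 2*d - 1 < 1 must hold; in canonical form it is 2*d + pos < 2.
Before assert ¬(2*d - 2*pos + 8 ≥ 2*d): (¬(2*pos ≤ 8)) ∧ 2*d + pos < 2
Then branch requires (¬(2*pos ≤ 8)) ∧ 2*d + pos < 2; else branch requires (¬(2*pos ≤ 8)) ∧ 2*d + pos < 12.
Before the if: ((d + 2*pos ≥ 5 → d + pos ≤ 0) → ((¬(2*pos ≤ 8)) ∧ 2*d + pos < 2)) ∧ ((¬(d + 2*pos ≥ 5 → d + pos ≤ 0)) → ((¬(2*pos ≤ 8)) ∧ 2*d + pos < 12))
Then branch requires ((d > -1 ↔ d ≤ -7) → (((5*d ≥ -9 → 3*d ≤ -7) → ((¬(4*d ≤ -6)) ∧ 4*d < -5)) ∧ ((¬(5*d ≥ -9 → 3*d ≤ -7)) → ((¬(4*d ≤ -6)) ∧ 4*d < 5)))) ∧ ((¬(d > -1 ↔ d ≤ -7)) → (((d + 6*pos ≥ -5 → d + 3*pos ≤ -5) → ((¬(6*pos ≤ -2)) ∧ 2*d + 3*pos < -3)) ∧ ((¬(d + 6*pos ≥ -5 → d + 3*pos ≤ -5)) → ((¬(6*pos ≤ -2)) ∧ 2*d + 3*pos < 7)))); else branch requires ((3*pos ≤ 5 ↔ 2*d < -11) → (((3*d ≥ 5 → 2*d ≤ 0) → ((¬(2*d ≤ 8)) ∧ 3*d < 2)) ∧ ((¬(3*d ≥ 5 → 2*d ≤ 0)) → ((¬(2*d ≤ 8)) ∧ 3*d < 12)))) ∧ ((¬(3*pos ≤ 5 ↔ 2*d < -11)) → (((5*d ≥ 15 → 3*d ≤ 5) → ((¬(4*d ≤ 18)) ∧ 4*d < 7)) ∧ ((¬(5*d ≥ 15 → 3*d ≤ 5)) → ((¬(4*d ≤ 18)) ∧ 4*d < 17)))).
Before the if: (pos ≠ 5 → (((d > -1 ↔ d ≤ -7) → (((5*d ≥ -9 → 3*d ≤ -7) → ((¬(4*d ≤ -6)) ∧ 4*d < -5)) ∧ ((¬(5*d ≥ -9 → 3*d ≤ -7)) → ((¬(4*d ≤ -6)) ∧ 4*d < 5)))) ∧ ((¬(d > -1 ↔ d ≤ -7)) → (((d + 6*pos ≥ -5 → d + 3*pos ≤ -5) → ((¬(6*pos ≤ -2)) ∧ 2*d + 3*pos < -3)) ∧ ((¬(d + 6*pos ≥ -5 → d + 3*pos ≤ -5)) → ((¬(6*pos ≤ -2)) ∧ 2*d + 3*pos < 7)))))) ∧ ((¬(pos ≠ 5)) → (((3*pos ≤ 5 ↔ 2*d < -11) → (((3*d ≥ 5 → 2*d ≤ 0) → ((¬(2*d ≤ 8)) ∧ 3*d < 2)) ∧ ((¬(3*d ≥ 5 → 2*d ≤ 0)) → ((¬(2*d ≤ 8)) ∧ 3*d < 12)))) ∧ ((¬(3*pos ≤ 5 ↔ 2*d < -11)) → (((5*d ≥ 15 → 3*d ≤ 5) → ((¬(4*d ≤ 18)) ∧ 4*d < 7)) ∧ ((¬(5*d ≥ 15 → 3*d ≤ 5)) → ((¬(4*d ≤ 18)) ∧ 4*d < 17))))))
Answer: WP = (pos ≠ 5 → (((d > -1 ↔ d ≤ -7) → (((5*d ≥ -9 → 3*d ≤ -7) → ((¬(4*d ≤ -6)) ∧ 4*d < -5)) ∧ ((¬(5*d ≥ -9 → 3*d ≤ -7)) → ((¬(4*d ≤ -6)) ∧ 4*d < 5)))) ∧ ((¬(d > -1 ↔ d ≤ -7)) → (((d + 6*pos ≥ -5 → d + 3*pos ≤ -5) → ((¬(6*pos ≤ -2)) ∧ 2*d + 3*pos < -3)) ∧ ((¬(d + 6*pos ≥ -5 → d + 3*pos ≤ -5)) → ((¬(6*pos ≤ -2)) ∧ 2*d + 3*pos < 7)))))) ∧ ((¬(pos ≠ 5)) → (((3*pos ≤ 5 ↔ 2*d < -11) → (((3*d ≥ 5 → 2*d ≤ 0) → ((¬(2*d ≤ 8)) ∧ 3*d < 2)) ∧ ((¬(3*d ≥ 5 → 2*d ≤ 0)) → ((¬(2*d ≤ 8)) ∧ 3*d < 12)))) ∧ ((¬(3*pos ≤ 5 ↔ 2*d < -11)) → (((5*d ≥ 15 → 3*d ≤ 5) → ((¬(4*d ≤ 18)) ∧ 4*d < 7)) ∧ ((¬(5*d ≥ 15 → 3*d ≤ 5)) → ((¬(4*d ≤ 18)) ∧ 4*d < 17))))))


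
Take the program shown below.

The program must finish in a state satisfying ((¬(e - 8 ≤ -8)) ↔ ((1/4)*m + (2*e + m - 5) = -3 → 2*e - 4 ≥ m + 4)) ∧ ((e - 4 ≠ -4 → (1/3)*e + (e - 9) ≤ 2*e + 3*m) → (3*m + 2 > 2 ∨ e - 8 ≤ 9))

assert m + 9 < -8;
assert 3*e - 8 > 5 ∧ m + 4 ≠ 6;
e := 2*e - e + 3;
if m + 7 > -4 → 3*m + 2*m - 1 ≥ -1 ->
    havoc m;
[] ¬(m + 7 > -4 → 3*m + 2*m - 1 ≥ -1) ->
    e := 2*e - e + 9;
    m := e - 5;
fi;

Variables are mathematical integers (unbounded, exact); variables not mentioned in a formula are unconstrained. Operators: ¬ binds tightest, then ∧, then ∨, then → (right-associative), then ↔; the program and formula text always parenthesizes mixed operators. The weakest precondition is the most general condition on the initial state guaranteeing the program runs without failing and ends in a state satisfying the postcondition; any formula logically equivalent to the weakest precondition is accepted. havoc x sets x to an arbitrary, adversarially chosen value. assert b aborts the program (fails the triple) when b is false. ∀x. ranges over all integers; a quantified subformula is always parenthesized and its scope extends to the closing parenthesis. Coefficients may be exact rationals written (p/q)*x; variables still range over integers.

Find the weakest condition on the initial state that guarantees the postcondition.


Working backward. After the program, the postcondition ((¬(e - 8 ≤ -8)) ↔ ((1/4)*m + (2*e + m - 5) = -3 → 2*e - 4 ≥ m + 4)) ∧ ((e - 4 ≠ -4 → (1/3)*e + (e - 9) ≤ 2*e + 3*m) → (3*m + 2 > 2 ∨ e - 8 ≤ 9)) must hold; in canonical form it is ((¬(e ≤ 0)) ↔ (2*e + (5/4)*m = 2 → 2*e ≥ m + 8)) ∧ ((e ≠ 0 → (2/3)*e + 3*m ≥ -9) → (3*m > 0 ∨ e ≤ 17)).
Then branch requires ∀m_1. (((¬(e ≤ 0)) ↔ (2*e + (5/4)*m_1 = 2 → 2*e ≥ m_1 + 8)) ∧ ((e ≠ 0 → (2/3)*e + 3*m_1 ≥ -9) → (3*m_1 > 0 ∨ e ≤ 17))); else branch requires ((¬(e ≤ -9)) ↔ ((13/4)*e = -21 → e ≥ -6)) ∧ ((e ≠ -9 → (11/3)*e ≥ -27) → (3*e > -12 ∨ e ≤ 8)).
Before the if: ((m > -11 → 5*m ≥ 0) → (∀m_1. (((¬(e ≤ 0)) ↔ (2*e + (5/4)*m_1 = 2 → 2*e ≥ m_1 + 8)) ∧ ((e ≠ 0 → (2/3)*e + 3*m_1 ≥ -9) → (3*m_1 > 0 ∨ e ≤ 17))))) ∧ ((¬(m > -11 → 5*m ≥ 0)) → (((¬(e ≤ -9)) ↔ ((13/4)*e = -21 → e ≥ -6)) ∧ ((e ≠ -9 → (11/3)*e ≥ -27) → (3*e > -12 ∨ e ≤ 8))))
Before e := 2*e - e + 3: ((m > -11 → 5*m ≥ 0) → (∀m_1. (((¬(e ≤ -3)) ↔ (2*e + (5/4)*m_1 = -4 → 2*e ≥ m_1 + 2)) ∧ ((e ≠ -3 → (2/3)*e + 3*m_1 ≥ -11) → (3*m_1 > 0 ∨ e ≤ 14))))) ∧ ((¬(m > -11 → 5*m ≥ 0)) → (((¬(e ≤ -12)) ↔ ((13/4)*e = -123/4 → e ≥ -9)) ∧ ((e ≠ -12 → (11/3)*e ≥ -38) → (3*e > -21 ∨ e ≤ 5))))
Before assert 3*e - 8 > 5 ∧ m + 4 ≠ 6: 3*e > 13 ∧ m ≠ 2 ∧ ((m > -11 → 5*m ≥ 0) → (∀m_1. (((¬(e ≤ -3)) ↔ (2*e + (5/4)*m_1 = -4 → 2*e ≥ m_1 + 2)) ∧ ((e ≠ -3 → (2/3)*e + 3*m_1 ≥ -11) → (3*m_1 > 0 ∨ e ≤ 14))))) ∧ ((¬(m > -11 → 5*m ≥ 0)) → (((¬(e ≤ -12)) ↔ ((13/4)*e = -123/4 → e ≥ -9)) ∧ ((e ≠ -12 → (11/3)*e ≥ -38) → (3*e > -21 ∨ e ≤ 5))))
Before assert m + 9 < -8: m < -17 ∧ 3*e > 13 ∧ m ≠ 2 ∧ ((m > -11 → 5*m ≥ 0) → (∀m_1. (((¬(e ≤ -3)) ↔ (2*e + (5/4)*m_1 = -4 → 2*e ≥ m_1 + 2)) ∧ ((e ≠ -3 → (2/3)*e + 3*m_1 ≥ -11) → (3*m_1 > 0 ∨ e ≤ 14))))) ∧ ((¬(m > -11 → 5*m ≥ 0)) → (((¬(e ≤ -12)) ↔ ((13/4)*e = -123/4 → e ≥ -9)) ∧ ((e ≠ -12 → (11/3)*e ≥ -38) → (3*e > -21 ∨ e ≤ 5))))
Answer: WP = m < -17 ∧ 3*e > 13 ∧ m ≠ 2 ∧ ((m > -11 → 5*m ≥ 0) → (∀m_1. (((¬(e ≤ -3)) ↔ (2*e + (5/4)*m_1 = -4 → 2*e ≥ m_1 + 2)) ∧ ((e ≠ -3 → (2/3)*e + 3*m_1 ≥ -11) → (3*m_1 > 0 ∨ e ≤ 14))))) ∧ ((¬(m > -11 → 5*m ≥ 0)) → (((¬(e ≤ -12)) ↔ ((13/4)*e = -123/4 → e ≥ -9)) ∧ ((e ≠ -12 → (11/3)*e ≥ -38) → (3*e > -21 ∨ e ≤ 5))))


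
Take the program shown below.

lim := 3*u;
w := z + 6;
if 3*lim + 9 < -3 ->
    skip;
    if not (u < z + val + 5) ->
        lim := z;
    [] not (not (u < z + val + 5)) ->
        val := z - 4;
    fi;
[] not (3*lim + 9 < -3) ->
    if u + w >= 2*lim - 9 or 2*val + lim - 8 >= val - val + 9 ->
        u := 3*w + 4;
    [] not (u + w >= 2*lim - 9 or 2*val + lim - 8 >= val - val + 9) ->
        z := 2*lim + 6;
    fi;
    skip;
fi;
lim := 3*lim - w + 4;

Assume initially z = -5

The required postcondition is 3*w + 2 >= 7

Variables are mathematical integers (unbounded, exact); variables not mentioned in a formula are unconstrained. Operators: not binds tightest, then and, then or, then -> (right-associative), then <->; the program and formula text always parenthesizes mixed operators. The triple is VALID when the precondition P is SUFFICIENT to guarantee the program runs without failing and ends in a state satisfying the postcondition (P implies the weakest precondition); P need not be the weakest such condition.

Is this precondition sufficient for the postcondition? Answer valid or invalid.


Working backward. After the program, the postcondition 3*w + 2 >= 7 must hold; in canonical form it is 3*w >= 5.
Before lim := 3*lim - w + 4: 3*w >= 5
Then branch requires ((not (u < val + z + 5)) -> 3*w >= 5) and (u < val + z + 5 -> 3*w >= 5); else branch requires ((u + w >= 2*lim - 9 or lim + 2*val >= 17) -> 3*w >= 5) and ((not (u + w >= 2*lim - 9 or lim + 2*val >= 17)) -> 3*w >= 5).
Before the if: (3*lim < -12 -> (((not (u < val + z + 5)) -> 3*w >= 5) and (u < val + z + 5 -> 3*w >= 5))) and ((not (3*lim < -12)) -> (((u + w >= 2*lim - 9 or lim + 2*val >= 17) -> 3*w >= 5) and ((not (u + w >= 2*lim - 9 or lim + 2*val >= 17)) -> 3*w >= 5)))
Before w := z + 6: (3*lim < -12 -> (((not (u < val + z + 5)) -> 3*z >= -13) and (u < val + z + 5 -> 3*z >= -13))) and ((not (3*lim < -12)) -> (((u + z >= 2*lim - 15 or lim + 2*val >= 17) -> 3*z >= -13) and ((not (u + z >= 2*lim - 15 or lim + 2*val >= 17)) -> 3*z >= -13)))
Before lim := 3*u: (9*u < -12 -> (((not (u < val + z + 5)) -> 3*z >= -13) and (u < val + z + 5 -> 3*z >= -13))) and ((not (9*u < -12)) -> (((z >= 5*u - 15 or 3*u + 2*val >= 17) -> 3*z >= -13) and ((not (z >= 5*u - 15 or 3*u + 2*val >= 17)) -> 3*z >= -13)))
The weakest precondition is (9*u < -12 -> (((not (u < val + z + 5)) -> 3*z >= -13) and (u < val + z + 5 -> 3*z >= -13))) and ((not (9*u < -12)) -> (((z >= 5*u - 15 or 3*u + 2*val >= 17) -> 3*z >= -13) and ((not (z >= 5*u - 15 or 3*u + 2*val >= 17)) -> 3*z >= -13))).
Check whether z = -5 implies it.
Countermodel: at the initial state u = 0, val = 0, z = -5, the precondition holds but the weakest precondition fails.
Answer: invalid


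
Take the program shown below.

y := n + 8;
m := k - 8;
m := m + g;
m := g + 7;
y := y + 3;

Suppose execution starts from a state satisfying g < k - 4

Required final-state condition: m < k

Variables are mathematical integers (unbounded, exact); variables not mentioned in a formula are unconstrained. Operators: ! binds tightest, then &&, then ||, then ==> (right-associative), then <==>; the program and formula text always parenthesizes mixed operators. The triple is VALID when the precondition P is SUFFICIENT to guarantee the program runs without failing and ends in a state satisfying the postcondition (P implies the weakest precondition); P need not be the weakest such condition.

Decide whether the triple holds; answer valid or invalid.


Working backward. After the program, m < k must hold.
Before y := y + 3: m < k
Before m := g + 7: g < k - 7
Before m := m + g: g < k - 7
Before m := k - 8: g < k - 7
Before y := n + 8: g < k - 7
The weakest precondition is g < k - 7.
Check whether g < k - 4 implies it.
Countermodel: at the initial state g = 0, k = 5, the precondition holds but the weakest precondition fails.
Answer: invalid


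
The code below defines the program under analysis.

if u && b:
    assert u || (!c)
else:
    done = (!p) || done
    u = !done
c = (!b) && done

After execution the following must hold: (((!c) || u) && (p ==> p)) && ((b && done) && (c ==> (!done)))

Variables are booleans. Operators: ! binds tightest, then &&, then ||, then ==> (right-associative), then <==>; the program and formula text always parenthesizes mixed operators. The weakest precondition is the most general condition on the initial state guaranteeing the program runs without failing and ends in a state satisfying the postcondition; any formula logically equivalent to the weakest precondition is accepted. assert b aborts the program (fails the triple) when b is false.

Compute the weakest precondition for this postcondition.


Working backward. After the program, the postcondition (((!c) || u) && (p ==> p)) && ((b && done) && (c ==> (!done))) must hold; in canonical form it is ((!c) || u) && b && done && (c ==> (!done)).
Before c := (!b) && done: ((!((!b) && done)) || u) && b && done && (((!b) && done) ==> (!done))
Then branch requires (u || (!c)) && ((!((!b) && done)) || u) && b && done && (((!b) && done) ==> (!done)); else branch requires ((!((!b) && ((!p) || done))) || (!((!p) || done))) && b && ((!p) || done) && (((!b) && ((!p) || done)) ==> (!((!p) || done))).
Before the if: ((u && b) ==> ((u || (!c)) && ((!((!b) && done)) || u) && b && done && (((!b) && done) ==> (!done)))) && ((!(u && b)) ==> (((!((!b) && ((!p) || done))) || (!((!p) || done))) && b && ((!p) || done) && (((!b) && ((!p) || done)) ==> (!((!p) || done)))))
Answer: WP = ((u && b) ==> ((u || (!c)) && ((!((!b) && done)) || u) && b && done && (((!b) && done) ==> (!done)))) && ((!(u && b)) ==> (((!((!b) && ((!p) || done))) || (!((!p) || done))) && b && ((!p) || done) && (((!b) && ((!p) || done)) ==> (!((!p) || done)))))


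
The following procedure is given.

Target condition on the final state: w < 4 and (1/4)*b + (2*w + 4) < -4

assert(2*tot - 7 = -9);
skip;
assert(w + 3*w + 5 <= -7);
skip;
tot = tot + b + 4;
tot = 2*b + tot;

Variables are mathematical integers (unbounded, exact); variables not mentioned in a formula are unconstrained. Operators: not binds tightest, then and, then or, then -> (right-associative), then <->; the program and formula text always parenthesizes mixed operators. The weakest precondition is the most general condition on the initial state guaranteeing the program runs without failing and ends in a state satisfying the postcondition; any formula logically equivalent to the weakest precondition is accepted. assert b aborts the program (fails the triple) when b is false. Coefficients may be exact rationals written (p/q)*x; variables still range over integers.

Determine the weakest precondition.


Working backward. After the program, the postcondition w < 4 and (1/4)*b + (2*w + 4) < -4 must hold; in canonical form it is w < 4 and (1/4)*b + 2*w < -8.
Before tot := 2*b + tot: w < 4 and (1/4)*b + 2*w < -8
Before tot := tot + b + 4: w < 4 and (1/4)*b + 2*w < -8
Before skip: w < 4 and (1/4)*b + 2*w < -8
Before assert w + 3*w + 5 <= -7: 4*w <= -12 and w < 4 and (1/4)*b + 2*w < -8
Before skip: 4*w <= -12 and w < 4 and (1/4)*b + 2*w < -8
Before assert 2*tot - 7 = -9: 2*tot = -2 and 4*w <= -12 and w < 4 and (1/4)*b + 2*w < -8
Answer: WP = 2*tot = -2 and 4*w <= -12 and w < 4 and (1/4)*b + 2*w < -8


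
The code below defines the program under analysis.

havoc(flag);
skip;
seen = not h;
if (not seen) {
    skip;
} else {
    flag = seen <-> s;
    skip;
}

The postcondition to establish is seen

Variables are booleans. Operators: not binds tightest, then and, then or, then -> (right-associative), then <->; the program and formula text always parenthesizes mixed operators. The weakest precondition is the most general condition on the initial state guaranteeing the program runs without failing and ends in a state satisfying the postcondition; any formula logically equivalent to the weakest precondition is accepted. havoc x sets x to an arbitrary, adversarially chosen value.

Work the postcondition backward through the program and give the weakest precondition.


Working backward. After the program, seen must hold.
Then branch requires seen; else branch requires seen.
Before the if: (not seen) -> seen
Before seen := not h: h -> (not h)
Before skip: h -> (not h)
Before havoc flag: h -> (not h)
Answer: WP = h -> (not h)


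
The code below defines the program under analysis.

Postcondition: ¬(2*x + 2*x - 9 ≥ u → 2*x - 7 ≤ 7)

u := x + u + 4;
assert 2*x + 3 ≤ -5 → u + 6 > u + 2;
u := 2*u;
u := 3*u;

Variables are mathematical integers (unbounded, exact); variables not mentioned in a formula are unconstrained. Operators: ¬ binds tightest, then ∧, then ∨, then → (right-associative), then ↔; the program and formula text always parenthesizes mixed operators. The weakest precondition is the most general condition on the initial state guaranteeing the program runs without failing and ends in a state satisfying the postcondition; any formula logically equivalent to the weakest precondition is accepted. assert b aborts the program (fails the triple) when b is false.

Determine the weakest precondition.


Working backward. After the program, the postcondition ¬(2*x + 2*x - 9 ≥ u → 2*x - 7 ≤ 7) must hold; in canonical form it is ¬(4*x ≥ u + 9 → 2*x ≤ 14).
Before u := 3*u: ¬(4*x ≥ 3*u + 9 → 2*x ≤ 14)
Before u := 2*u: ¬(4*x ≥ 6*u + 9 → 2*x ≤ 14)
Before assert 2*x + 3 ≤ -5 → u + 6 > u + 2: ¬(4*x ≥ 6*u + 9 → 2*x ≤ 14)
Before u := x + u + 4: ¬(6*u + 2*x ≤ -33 → 2*x ≤ 14)
Answer: WP = ¬(6*u + 2*x ≤ -33 → 2*x ≤ 14)


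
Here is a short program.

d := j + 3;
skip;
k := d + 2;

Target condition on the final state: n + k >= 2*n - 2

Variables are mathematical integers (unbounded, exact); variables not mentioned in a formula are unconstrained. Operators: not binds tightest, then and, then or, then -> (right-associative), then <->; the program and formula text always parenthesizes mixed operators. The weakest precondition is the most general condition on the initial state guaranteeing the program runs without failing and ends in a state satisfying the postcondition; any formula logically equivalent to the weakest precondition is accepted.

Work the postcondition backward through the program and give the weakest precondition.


Working backward. After the program, the postcondition n + k >= 2*n - 2 must hold; in canonical form it is k >= n - 2.
Before k := d + 2: d >= n - 4
Before skip: d >= n - 4
Before d := j + 3: j >= n - 7
Answer: WP = j >= n - 7


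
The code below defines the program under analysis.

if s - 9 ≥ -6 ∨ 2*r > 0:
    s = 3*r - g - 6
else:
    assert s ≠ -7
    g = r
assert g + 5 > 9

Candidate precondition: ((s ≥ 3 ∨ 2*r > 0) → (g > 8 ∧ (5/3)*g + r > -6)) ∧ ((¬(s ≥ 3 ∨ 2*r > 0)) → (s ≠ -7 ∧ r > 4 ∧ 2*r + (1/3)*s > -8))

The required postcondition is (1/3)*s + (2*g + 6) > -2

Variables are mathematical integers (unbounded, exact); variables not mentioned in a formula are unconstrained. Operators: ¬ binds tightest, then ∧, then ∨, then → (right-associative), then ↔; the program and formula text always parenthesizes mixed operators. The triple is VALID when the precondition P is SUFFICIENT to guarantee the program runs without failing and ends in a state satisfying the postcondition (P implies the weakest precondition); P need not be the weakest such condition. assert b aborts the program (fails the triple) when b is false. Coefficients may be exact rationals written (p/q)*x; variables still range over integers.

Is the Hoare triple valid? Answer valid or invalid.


Working backward. After the program, the postcondition (1/3)*s + (2*g + 6) > -2 must hold; in canonical form it is 2*g + (1/3)*s > -8.
Before assert g + 5 > 9: g > 4 ∧ 2*g + (1/3)*s > -8
Then branch requires g > 4 ∧ (5/3)*g + r > -6; else branch requires s ≠ -7 ∧ r > 4 ∧ 2*r + (1/3)*s > -8.
Before the if: ((s ≥ 3 ∨ 2*r > 0) → (g > 4 ∧ (5/3)*g + r > -6)) ∧ ((¬(s ≥ 3 ∨ 2*r > 0)) → (s ≠ -7 ∧ r > 4 ∧ 2*r + (1/3)*s > -8))
The weakest precondition is ((s ≥ 3 ∨ 2*r > 0) → (g > 4 ∧ (5/3)*g + r > -6)) ∧ ((¬(s ≥ 3 ∨ 2*r > 0)) → (s ≠ -7 ∧ r > 4 ∧ 2*r + (1/3)*s > -8)).
Check whether ((s ≥ 3 ∨ 2*r > 0) → (g > 8 ∧ (5/3)*g + r > -6)) ∧ ((¬(s ≥ 3 ∨ 2*r > 0)) → (s ≠ -7 ∧ r > 4 ∧ 2*r + (1/3)*s > -8)) implies it.
Every state satisfying the precondition satisfies the weakest precondition: the implication holds.
Answer: valid


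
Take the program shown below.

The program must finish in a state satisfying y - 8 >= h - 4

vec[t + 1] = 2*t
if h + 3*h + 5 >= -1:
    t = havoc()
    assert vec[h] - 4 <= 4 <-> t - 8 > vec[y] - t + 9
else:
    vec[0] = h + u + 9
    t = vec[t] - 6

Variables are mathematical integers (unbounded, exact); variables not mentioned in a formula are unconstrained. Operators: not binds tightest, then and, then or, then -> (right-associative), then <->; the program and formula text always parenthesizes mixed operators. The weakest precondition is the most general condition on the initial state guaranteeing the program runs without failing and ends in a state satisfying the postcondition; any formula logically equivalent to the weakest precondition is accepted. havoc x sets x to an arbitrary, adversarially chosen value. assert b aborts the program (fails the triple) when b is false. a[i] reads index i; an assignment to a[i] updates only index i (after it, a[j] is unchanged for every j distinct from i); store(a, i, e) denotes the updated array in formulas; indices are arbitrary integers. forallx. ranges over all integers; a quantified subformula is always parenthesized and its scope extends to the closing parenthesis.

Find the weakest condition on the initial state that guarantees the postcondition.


Working backward. After the program, the postcondition y - 8 >= h - 4 must hold; in canonical form it is y >= h + 4.
Then branch requires forall t_1. ((vec[h] <= 8 <-> 2*t_1 > vec[y] + 17) and y >= h + 4); else branch requires y >= h + 4.
Before the if: (4*h >= -6 -> (forall t_1. ((vec[h] <= 8 <-> 2*t_1 > vec[y] + 17) and y >= h + 4))) and ((not (4*h >= -6)) -> y >= h + 4)
Before vec[t + 1] := 2*t: (4*h >= -6 -> (forall t_1. ((store(vec, t + 1, 2*t)[h] <= 8 <-> 2*t_1 > store(vec, t + 1, 2*t)[y] + 17) and y >= h + 4))) and ((not (4*h >= -6)) -> y >= h + 4)
Answer: WP = (4*h >= -6 -> (forall t_1. ((store(vec, t + 1, 2*t)[h] <= 8 <-> 2*t_1 > store(vec, t + 1, 2*t)[y] + 17) and y >= h + 4))) and ((not (4*h >= -6)) -> y >= h + 4)


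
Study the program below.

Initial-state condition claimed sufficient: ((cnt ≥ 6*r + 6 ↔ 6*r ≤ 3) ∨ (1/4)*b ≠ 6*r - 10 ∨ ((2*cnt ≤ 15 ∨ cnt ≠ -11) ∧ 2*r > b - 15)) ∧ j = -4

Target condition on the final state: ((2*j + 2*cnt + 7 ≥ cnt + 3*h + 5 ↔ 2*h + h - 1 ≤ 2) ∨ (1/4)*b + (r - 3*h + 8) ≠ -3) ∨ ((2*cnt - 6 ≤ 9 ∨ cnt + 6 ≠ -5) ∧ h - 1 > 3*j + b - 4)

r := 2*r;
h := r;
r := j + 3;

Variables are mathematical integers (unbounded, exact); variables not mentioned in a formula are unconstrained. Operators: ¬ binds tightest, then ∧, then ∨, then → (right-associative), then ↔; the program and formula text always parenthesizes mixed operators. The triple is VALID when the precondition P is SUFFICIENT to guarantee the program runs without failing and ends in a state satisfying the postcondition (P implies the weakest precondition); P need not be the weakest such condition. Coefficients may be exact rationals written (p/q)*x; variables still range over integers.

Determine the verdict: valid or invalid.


Working backward. After the program, the postcondition ((2*j + 2*cnt + 7 ≥ cnt + 3*h + 5 ↔ 2*h + h - 1 ≤ 2) ∨ (1/4)*b + (r - 3*h + 8) ≠ -3) ∨ ((2*cnt - 6 ≤ 9 ∨ cnt + 6 ≠ -5) ∧ h - 1 > 3*j + b - 4) must hold; in canonical form it is (cnt + 2*j ≥ 3*h - 2 ↔ 3*h ≤ 3) ∨ (1/4)*b + r ≠ 3*h - 11 ∨ ((2*cnt ≤ 15 ∨ cnt ≠ -11) ∧ h > b + 3*j - 3).
Before r := j + 3: (cnt + 2*j ≥ 3*h - 2 ↔ 3*h ≤ 3) ∨ (1/4)*b + j ≠ 3*h - 14 ∨ ((2*cnt ≤ 15 ∨ cnt ≠ -11) ∧ h > b + 3*j - 3)
Before h := r: (cnt + 2*j ≥ 3*r - 2 ↔ 3*r ≤ 3) ∨ (1/4)*b + j ≠ 3*r - 14 ∨ ((2*cnt ≤ 15 ∨ cnt ≠ -11) ∧ r > b + 3*j - 3)
Before r := 2*r: (cnt + 2*j ≥ 6*r - 2 ↔ 6*r ≤ 3) ∨ (1/4)*b + j ≠ 6*r - 14 ∨ ((2*cnt ≤ 15 ∨ cnt ≠ -11) ∧ 2*r > b + 3*j - 3)
The weakest precondition is (cnt + 2*j ≥ 6*r - 2 ↔ 6*r ≤ 3) ∨ (1/4)*b + j ≠ 6*r - 14 ∨ ((2*cnt ≤ 15 ∨ cnt ≠ -11) ∧ 2*r > b + 3*j - 3).
Check whether ((cnt ≥ 6*r + 6 ↔ 6*r ≤ 3) ∨ (1/4)*b ≠ 6*r - 10 ∨ ((2*cnt ≤ 15 ∨ cnt ≠ -11) ∧ 2*r > b - 15)) ∧ j = -4 implies it.
Every state satisfying the precondition satisfies the weakest precondition: the implication holds.
Answer: valid


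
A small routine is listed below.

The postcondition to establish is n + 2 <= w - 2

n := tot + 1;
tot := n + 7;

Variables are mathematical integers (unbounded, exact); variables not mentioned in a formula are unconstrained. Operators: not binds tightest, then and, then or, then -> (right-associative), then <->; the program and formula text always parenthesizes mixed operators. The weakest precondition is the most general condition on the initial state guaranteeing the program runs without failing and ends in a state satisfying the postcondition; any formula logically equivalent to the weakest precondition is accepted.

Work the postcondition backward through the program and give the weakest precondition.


Working backward. After the program, the postcondition n + 2 <= w - 2 must hold; in canonical form it is n <= w - 4.
Before tot := n + 7: n <= w - 4
Before n := tot + 1: tot <= w - 5
Answer: WP = tot <= w - 5


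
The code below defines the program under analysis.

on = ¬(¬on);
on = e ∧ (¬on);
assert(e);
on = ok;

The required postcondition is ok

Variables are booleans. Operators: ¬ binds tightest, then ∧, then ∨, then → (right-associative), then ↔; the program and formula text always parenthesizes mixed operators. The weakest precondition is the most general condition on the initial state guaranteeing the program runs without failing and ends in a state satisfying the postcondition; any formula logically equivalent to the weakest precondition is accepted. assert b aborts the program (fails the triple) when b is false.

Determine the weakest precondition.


Working backward. After the program, ok must hold.
Before on := ok: ok
Before assert e: e ∧ ok
Before on := e ∧ (¬on): e ∧ ok
Before on := ¬(¬on): e ∧ ok
Answer: WP = e ∧ ok
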